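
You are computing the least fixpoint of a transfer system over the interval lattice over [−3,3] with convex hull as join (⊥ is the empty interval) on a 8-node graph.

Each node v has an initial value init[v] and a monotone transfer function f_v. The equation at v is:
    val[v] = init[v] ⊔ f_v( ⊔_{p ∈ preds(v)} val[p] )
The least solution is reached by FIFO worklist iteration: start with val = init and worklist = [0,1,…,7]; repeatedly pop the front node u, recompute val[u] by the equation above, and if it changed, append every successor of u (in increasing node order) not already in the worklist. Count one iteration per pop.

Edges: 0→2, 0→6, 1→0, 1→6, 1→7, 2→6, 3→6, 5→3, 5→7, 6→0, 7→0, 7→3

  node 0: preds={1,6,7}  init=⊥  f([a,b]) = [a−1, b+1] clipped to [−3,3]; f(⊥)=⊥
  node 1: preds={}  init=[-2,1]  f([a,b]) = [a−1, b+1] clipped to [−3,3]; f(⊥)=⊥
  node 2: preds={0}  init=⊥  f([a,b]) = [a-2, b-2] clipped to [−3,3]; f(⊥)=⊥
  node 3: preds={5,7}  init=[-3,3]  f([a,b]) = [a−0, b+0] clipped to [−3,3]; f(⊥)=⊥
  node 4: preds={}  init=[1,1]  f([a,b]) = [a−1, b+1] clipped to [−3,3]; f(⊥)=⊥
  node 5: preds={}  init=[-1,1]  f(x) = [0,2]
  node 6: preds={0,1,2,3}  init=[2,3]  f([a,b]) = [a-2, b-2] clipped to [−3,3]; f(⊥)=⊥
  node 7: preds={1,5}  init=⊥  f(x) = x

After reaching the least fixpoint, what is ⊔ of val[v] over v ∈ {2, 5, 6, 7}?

[-3,3]

Iteration log — 10 steps:
  step 1. node 0  ⊔preds=[-2,3]  new=[-3,3]  old=⊥  +wl: 
  step 2. node 1  ⊔preds=⊥  new=[-2,1]  stable
  step 3. node 2  ⊔preds=[-3,3]  new=[-3,1]  old=⊥  +wl: 
  step 4. node 3  ⊔preds=[-1,1]  new=[-3,3]  stable
  step 5. node 4  ⊔preds=⊥  new=[1,1]  stable
  step 6. node 5  ⊔preds=⊥  new=[-1,2]  old=[-1,1]  +wl: 3
  step 7. node 6  ⊔preds=[-3,3]  new=[-3,3]  old=[2,3]  +wl: 0
  step 8. node 7  ⊔preds=[-2,2]  new=[-2,2]  old=⊥  +wl: 
  step 9. node 3  ⊔preds=[-2,2]  new=[-3,3]  stable
  step 10. node 0  ⊔preds=[-3,3]  new=[-3,3]  stable

Least fixpoint reached:
  node 0: [-3,3]
  node 1: [-2,1]
  node 2: [-3,1]
  node 3: [-3,3]
  node 4: [1,1]
  node 5: [-1,2]
  node 6: [-3,3]
  node 7: [-2,2]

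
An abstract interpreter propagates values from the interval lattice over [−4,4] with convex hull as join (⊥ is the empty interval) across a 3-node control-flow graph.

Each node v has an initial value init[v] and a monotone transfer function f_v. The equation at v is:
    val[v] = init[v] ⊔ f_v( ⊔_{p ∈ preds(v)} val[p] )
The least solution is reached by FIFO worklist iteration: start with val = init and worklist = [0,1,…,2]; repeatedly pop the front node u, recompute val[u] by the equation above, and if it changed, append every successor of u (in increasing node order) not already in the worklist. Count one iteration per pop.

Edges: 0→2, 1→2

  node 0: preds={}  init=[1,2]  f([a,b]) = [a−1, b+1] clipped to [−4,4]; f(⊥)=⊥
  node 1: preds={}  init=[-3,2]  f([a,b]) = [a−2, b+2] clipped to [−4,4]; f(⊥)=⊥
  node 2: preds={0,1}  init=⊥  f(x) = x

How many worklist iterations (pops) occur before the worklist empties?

3

Worklist (3 pops):
  #1 pop 0: in=⊥ → [1,2] (no change)
  #2 pop 1: in=⊥ → [-3,2] (no change)
  #3 pop 2: in=[-3,2] → [-3,2] (was ⊥); enqueue []

Fixpoint:
  val[0] = [1,2]
  val[1] = [-3,2]
  val[2] = [-3,2]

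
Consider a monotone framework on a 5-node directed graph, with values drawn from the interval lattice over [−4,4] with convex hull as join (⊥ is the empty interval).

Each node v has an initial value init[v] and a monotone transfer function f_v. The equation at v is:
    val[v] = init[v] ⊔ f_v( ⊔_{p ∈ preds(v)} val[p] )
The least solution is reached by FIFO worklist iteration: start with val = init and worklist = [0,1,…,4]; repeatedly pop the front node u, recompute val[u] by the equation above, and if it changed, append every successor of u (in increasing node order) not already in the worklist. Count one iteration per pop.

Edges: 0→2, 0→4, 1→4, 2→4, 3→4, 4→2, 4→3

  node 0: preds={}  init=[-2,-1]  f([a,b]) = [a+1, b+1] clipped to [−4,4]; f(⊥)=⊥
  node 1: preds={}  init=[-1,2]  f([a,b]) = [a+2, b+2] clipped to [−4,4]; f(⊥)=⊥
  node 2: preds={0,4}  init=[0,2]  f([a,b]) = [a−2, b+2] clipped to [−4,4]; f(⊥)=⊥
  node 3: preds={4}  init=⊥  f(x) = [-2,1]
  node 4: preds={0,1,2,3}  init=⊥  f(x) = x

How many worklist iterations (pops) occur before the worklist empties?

Trace (10 dequeues):
  [1] u=0 | in ⊥ | out [-2,-1] | ==
  [2] u=1 | in ⊥ | out [-1,2] | ==
  [3] u=2 | in [-2,-1] | out [-4,2] | prev [0,2] | push {}
  [4] u=3 | in ⊥ | out [-2,1] | prev ⊥ | push {}
  [5] u=4 | in [-4,2] | out [-4,2] | prev ⊥ | push {2,3}
  [6] u=2 | in [-4,2] | out [-4,4] | prev [-4,2] | push {4}
  [7] u=3 | in [-4,2] | out [-2,1] | ==
  [8] u=4 | in [-4,4] | out [-4,4] | prev [-4,2] | push {2,3}
  [9] u=2 | in [-4,4] | out [-4,4] | ==
  [10] u=3 | in [-4,4] | out [-2,1] | ==

Converged values:
  [0] [-2,-1]
  [1] [-1,2]
  [2] [-4,4]
  [3] [-2,1]
  [4] [-4,4]

10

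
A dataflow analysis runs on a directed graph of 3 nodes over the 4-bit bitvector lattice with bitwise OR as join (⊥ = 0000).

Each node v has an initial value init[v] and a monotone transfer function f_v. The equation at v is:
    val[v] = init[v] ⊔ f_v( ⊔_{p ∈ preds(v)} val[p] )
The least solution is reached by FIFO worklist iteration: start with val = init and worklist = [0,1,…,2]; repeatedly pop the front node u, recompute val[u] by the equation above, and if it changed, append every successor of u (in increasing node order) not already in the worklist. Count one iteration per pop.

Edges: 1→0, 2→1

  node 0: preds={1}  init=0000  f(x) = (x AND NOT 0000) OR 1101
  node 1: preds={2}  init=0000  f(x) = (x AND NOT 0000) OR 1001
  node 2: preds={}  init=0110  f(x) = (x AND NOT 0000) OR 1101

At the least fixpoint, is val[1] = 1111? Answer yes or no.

Trace (5 dequeues):
  [1] u=0 | in 0000 | out 1101 | prev 0000 | push {}
  [2] u=1 | in 0110 | out 1111 | prev 0000 | push {0}
  [3] u=2 | in 0000 | out 1111 | prev 0110 | push {1}
  [4] u=0 | in 1111 | out 1111 | prev 1101 | push {}
  [5] u=1 | in 1111 | out 1111 | ==

Converged values:
  [0] 1111
  [1] 1111
  [2] 1111

yes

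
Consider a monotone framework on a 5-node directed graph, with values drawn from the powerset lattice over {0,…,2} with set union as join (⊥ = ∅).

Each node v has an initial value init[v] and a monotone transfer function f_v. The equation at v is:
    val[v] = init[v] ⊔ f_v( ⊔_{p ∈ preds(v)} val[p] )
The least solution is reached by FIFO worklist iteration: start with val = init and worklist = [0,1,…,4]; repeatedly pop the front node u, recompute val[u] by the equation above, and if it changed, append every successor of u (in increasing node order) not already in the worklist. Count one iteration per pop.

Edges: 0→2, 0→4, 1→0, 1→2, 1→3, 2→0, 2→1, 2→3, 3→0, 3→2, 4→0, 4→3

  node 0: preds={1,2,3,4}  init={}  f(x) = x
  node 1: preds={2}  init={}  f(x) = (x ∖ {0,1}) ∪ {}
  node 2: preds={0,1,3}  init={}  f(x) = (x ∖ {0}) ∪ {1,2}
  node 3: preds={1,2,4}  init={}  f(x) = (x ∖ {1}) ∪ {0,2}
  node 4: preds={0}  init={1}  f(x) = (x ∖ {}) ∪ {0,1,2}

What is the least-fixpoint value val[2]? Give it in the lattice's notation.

{1,2}

Trace (11 dequeues):
  [1] u=0 | in {1} | out {1} | prev {} | push {}
  [2] u=1 | in {} | out {} | ==
  [3] u=2 | in {1} | out {1,2} | prev {} | push {0,1}
  [4] u=3 | in {1,2} | out {0,2} | prev {} | push {2}
  [5] u=4 | in {1} | out {0,1,2} | prev {1} | push {3}
  [6] u=0 | in {0,1,2} | out {0,1,2} | prev {1} | push {4}
  [7] u=1 | in {1,2} | out {2} | prev {} | push {0}
  [8] u=2 | in {0,1,2} | out {1,2} | ==
  [9] u=3 | in {0,1,2} | out {0,2} | ==
  [10] u=4 | in {0,1,2} | out {0,1,2} | ==
  [11] u=0 | in {0,1,2} | out {0,1,2} | ==

Converged values:
  [0] {0,1,2}
  [1] {2}
  [2] {1,2}
  [3] {0,2}
  [4] {0,1,2}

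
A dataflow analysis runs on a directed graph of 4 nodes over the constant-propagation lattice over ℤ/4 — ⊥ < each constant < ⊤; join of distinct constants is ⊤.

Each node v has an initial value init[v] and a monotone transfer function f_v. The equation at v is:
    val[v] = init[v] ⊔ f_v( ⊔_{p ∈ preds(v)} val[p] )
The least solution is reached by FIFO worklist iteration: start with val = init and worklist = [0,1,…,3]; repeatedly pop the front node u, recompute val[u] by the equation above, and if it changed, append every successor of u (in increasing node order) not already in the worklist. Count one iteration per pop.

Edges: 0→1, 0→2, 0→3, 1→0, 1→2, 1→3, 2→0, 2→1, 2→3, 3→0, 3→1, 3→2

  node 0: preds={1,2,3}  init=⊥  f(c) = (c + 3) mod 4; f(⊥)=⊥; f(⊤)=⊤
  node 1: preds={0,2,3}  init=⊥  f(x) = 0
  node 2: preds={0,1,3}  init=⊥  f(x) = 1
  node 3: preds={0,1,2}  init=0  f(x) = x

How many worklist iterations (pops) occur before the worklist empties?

Iteration log — 8 steps:
  step 1. node 0  ⊔preds=0  new=3  old=⊥  +wl: 
  step 2. node 1  ⊔preds=⊤  new=0  old=⊥  +wl: 0
  step 3. node 2  ⊔preds=⊤  new=1  old=⊥  +wl: 1
  step 4. node 3  ⊔preds=⊤  new=⊤  old=0  +wl: 2
  step 5. node 0  ⊔preds=⊤  new=⊤  old=3  +wl: 3
  step 6. node 1  ⊔preds=⊤  new=0  stable
  step 7. node 2  ⊔preds=⊤  new=1  stable
  step 8. node 3  ⊔preds=⊤  new=⊤  stable

Least fixpoint reached:
  node 0: ⊤
  node 1: 0
  node 2: 1
  node 3: ⊤

8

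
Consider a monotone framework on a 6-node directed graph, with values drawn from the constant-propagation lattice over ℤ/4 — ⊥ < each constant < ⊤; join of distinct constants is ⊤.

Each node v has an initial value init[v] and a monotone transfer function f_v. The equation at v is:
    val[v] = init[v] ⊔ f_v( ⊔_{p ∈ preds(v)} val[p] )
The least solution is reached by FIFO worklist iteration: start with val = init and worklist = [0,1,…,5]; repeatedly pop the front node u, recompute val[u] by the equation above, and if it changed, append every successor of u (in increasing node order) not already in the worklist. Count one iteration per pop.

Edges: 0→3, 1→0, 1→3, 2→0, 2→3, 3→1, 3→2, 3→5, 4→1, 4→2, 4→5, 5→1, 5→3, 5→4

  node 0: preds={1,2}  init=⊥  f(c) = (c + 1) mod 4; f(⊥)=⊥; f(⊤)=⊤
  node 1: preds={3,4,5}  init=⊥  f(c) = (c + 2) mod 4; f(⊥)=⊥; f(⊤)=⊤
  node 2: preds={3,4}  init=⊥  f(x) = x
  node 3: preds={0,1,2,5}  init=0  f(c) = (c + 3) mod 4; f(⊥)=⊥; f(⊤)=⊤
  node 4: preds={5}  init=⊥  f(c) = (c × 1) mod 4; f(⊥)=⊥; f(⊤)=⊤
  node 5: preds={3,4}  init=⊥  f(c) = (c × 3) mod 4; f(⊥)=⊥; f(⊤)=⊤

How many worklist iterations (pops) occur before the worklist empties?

15

Trace (15 dequeues):
  [1] u=0 | in ⊥ | out ⊥ | ==
  [2] u=1 | in 0 | out 2 | prev ⊥ | push {0}
  [3] u=2 | in 0 | out 0 | prev ⊥ | push {}
  [4] u=3 | in ⊤ | out ⊤ | prev 0 | push {1,2}
  [5] u=4 | in ⊥ | out ⊥ | ==
  [6] u=5 | in ⊤ | out ⊤ | prev ⊥ | push {3,4}
  [7] u=0 | in ⊤ | out ⊤ | prev ⊥ | push {}
  [8] u=1 | in ⊤ | out ⊤ | prev 2 | push {0}
  [9] u=2 | in ⊤ | out ⊤ | prev 0 | push {}
  [10] u=3 | in ⊤ | out ⊤ | ==
  [11] u=4 | in ⊤ | out ⊤ | prev ⊥ | push {1,2,5}
  [12] u=0 | in ⊤ | out ⊤ | ==
  [13] u=1 | in ⊤ | out ⊤ | ==
  [14] u=2 | in ⊤ | out ⊤ | ==
  [15] u=5 | in ⊤ | out ⊤ | ==

Converged values:
  [0] ⊤
  [1] ⊤
  [2] ⊤
  [3] ⊤
  [4] ⊤
  [5] ⊤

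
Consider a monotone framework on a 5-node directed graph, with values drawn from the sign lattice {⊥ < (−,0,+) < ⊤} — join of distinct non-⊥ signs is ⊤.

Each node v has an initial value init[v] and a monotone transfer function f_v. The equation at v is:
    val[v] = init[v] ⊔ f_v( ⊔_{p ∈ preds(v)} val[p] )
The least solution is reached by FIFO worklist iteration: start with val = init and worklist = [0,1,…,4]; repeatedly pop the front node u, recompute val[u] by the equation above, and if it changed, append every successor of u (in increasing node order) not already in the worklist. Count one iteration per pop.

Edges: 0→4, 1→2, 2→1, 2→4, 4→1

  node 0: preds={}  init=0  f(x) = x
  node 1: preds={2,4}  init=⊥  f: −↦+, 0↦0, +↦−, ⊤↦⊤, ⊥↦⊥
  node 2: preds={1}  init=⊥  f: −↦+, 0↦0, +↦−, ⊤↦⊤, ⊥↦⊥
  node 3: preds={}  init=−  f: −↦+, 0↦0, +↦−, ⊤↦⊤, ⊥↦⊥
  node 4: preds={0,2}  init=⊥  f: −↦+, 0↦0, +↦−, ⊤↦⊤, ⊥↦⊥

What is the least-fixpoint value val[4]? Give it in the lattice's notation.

Iteration log — 9 steps:
  step 1. node 0  ⊔preds=⊥  new=0  stable
  step 2. node 1  ⊔preds=⊥  new=⊥  stable
  step 3. node 2  ⊔preds=⊥  new=⊥  stable
  step 4. node 3  ⊔preds=⊥  new=−  stable
  step 5. node 4  ⊔preds=0  new=0  old=⊥  +wl: 1
  step 6. node 1  ⊔preds=0  new=0  old=⊥  +wl: 2
  step 7. node 2  ⊔preds=0  new=0  old=⊥  +wl: 1,4
  step 8. node 1  ⊔preds=0  new=0  stable
  step 9. node 4  ⊔preds=0  new=0  stable

Least fixpoint reached:
  node 0: 0
  node 1: 0
  node 2: 0
  node 3: −
  node 4: 0

0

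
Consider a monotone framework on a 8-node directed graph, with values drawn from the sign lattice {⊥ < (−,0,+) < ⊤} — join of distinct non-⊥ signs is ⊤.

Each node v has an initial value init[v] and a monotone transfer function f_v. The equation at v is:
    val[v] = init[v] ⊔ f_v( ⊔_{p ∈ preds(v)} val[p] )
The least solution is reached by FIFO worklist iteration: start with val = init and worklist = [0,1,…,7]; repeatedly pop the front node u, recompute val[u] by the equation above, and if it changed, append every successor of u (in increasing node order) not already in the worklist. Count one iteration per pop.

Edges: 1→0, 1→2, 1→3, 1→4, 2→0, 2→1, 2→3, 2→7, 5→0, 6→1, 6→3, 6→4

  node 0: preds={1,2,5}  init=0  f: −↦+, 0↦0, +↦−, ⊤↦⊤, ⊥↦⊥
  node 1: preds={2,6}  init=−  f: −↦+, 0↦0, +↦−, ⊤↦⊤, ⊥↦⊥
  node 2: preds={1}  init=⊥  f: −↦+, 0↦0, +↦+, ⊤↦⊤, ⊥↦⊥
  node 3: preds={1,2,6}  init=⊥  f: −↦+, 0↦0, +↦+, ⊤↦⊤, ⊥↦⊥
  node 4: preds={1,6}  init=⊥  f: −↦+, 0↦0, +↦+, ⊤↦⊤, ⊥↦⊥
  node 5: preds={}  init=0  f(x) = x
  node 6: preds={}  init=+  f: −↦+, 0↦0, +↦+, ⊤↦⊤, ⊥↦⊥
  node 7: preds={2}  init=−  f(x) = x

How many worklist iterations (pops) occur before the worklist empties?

Trace (10 dequeues):
  [1] u=0 | in ⊤ | out ⊤ | prev 0 | push {}
  [2] u=1 | in + | out − | ==
  [3] u=2 | in − | out + | prev ⊥ | push {0,1}
  [4] u=3 | in ⊤ | out ⊤ | prev ⊥ | push {}
  [5] u=4 | in ⊤ | out ⊤ | prev ⊥ | push {}
  [6] u=5 | in ⊥ | out 0 | ==
  [7] u=6 | in ⊥ | out + | ==
  [8] u=7 | in + | out ⊤ | prev − | push {}
  [9] u=0 | in ⊤ | out ⊤ | ==
  [10] u=1 | in + | out − | ==

Converged values:
  [0] ⊤
  [1] −
  [2] +
  [3] ⊤
  [4] ⊤
  [5] 0
  [6] +
  [7] ⊤

10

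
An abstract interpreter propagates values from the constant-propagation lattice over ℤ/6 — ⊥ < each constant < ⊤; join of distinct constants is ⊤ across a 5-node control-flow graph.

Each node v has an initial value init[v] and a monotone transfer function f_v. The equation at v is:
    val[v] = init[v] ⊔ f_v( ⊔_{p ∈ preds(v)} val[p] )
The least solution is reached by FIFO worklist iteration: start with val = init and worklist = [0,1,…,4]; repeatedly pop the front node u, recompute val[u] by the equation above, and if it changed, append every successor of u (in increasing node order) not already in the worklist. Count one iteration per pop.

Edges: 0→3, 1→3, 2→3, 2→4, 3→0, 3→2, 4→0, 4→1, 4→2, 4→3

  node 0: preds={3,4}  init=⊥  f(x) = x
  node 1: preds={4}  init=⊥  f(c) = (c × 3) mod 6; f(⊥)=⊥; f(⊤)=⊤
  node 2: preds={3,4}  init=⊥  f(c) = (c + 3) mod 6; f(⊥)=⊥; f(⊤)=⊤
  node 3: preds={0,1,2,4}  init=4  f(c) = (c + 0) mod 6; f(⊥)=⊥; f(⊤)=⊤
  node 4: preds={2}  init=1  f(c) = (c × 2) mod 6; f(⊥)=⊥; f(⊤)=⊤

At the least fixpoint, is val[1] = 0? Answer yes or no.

no

Worklist (9 pops):
  #1 pop 0: in=⊤ → ⊤ (was ⊥); enqueue []
  #2 pop 1: in=1 → 3 (was ⊥); enqueue []
  #3 pop 2: in=⊤ → ⊤ (was ⊥); enqueue []
  #4 pop 3: in=⊤ → ⊤ (was 4); enqueue [0,2]
  #5 pop 4: in=⊤ → ⊤ (was 1); enqueue [1,3]
  #6 pop 0: in=⊤ → ⊤ (no change)
  #7 pop 2: in=⊤ → ⊤ (no change)
  #8 pop 1: in=⊤ → ⊤ (was 3); enqueue []
  #9 pop 3: in=⊤ → ⊤ (no change)

Fixpoint:
  val[0] = ⊤
  val[1] = ⊤
  val[2] = ⊤
  val[3] = ⊤
  val[4] = ⊤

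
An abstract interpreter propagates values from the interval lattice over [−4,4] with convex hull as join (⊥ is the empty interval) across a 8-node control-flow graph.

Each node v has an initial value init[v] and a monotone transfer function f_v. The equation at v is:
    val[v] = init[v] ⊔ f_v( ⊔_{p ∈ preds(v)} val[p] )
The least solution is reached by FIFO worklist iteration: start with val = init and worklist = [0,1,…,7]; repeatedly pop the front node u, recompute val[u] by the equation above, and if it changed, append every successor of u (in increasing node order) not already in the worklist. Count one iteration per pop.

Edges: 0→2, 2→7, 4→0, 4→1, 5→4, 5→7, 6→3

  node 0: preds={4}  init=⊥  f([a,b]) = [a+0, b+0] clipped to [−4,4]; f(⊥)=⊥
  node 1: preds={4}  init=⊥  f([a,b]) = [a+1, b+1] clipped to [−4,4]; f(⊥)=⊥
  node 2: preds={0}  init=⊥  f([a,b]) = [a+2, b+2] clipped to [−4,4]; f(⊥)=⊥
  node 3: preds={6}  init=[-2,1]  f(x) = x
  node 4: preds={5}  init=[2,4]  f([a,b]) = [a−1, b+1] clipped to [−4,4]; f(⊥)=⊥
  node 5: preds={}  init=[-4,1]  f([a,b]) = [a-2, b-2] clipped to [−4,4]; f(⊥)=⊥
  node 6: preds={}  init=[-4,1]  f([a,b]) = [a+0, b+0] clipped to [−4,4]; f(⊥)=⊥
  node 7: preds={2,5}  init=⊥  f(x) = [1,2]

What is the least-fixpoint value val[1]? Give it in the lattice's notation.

Trace (12 dequeues):
  [1] u=0 | in [2,4] | out [2,4] | prev ⊥ | push {}
  [2] u=1 | in [2,4] | out [3,4] | prev ⊥ | push {}
  [3] u=2 | in [2,4] | out [4,4] | prev ⊥ | push {}
  [4] u=3 | in [-4,1] | out [-4,1] | prev [-2,1] | push {}
  [5] u=4 | in [-4,1] | out [-4,4] | prev [2,4] | push {0,1}
  [6] u=5 | in ⊥ | out [-4,1] | ==
  [7] u=6 | in ⊥ | out [-4,1] | ==
  [8] u=7 | in [-4,4] | out [1,2] | prev ⊥ | push {}
  [9] u=0 | in [-4,4] | out [-4,4] | prev [2,4] | push {2}
  [10] u=1 | in [-4,4] | out [-3,4] | prev [3,4] | push {}
  [11] u=2 | in [-4,4] | out [-2,4] | prev [4,4] | push {7}
  [12] u=7 | in [-4,4] | out [1,2] | ==

Converged values:
  [0] [-4,4]
  [1] [-3,4]
  [2] [-2,4]
  [3] [-4,1]
  [4] [-4,4]
  [5] [-4,1]
  [6] [-4,1]
  [7] [1,2]

[-3,4]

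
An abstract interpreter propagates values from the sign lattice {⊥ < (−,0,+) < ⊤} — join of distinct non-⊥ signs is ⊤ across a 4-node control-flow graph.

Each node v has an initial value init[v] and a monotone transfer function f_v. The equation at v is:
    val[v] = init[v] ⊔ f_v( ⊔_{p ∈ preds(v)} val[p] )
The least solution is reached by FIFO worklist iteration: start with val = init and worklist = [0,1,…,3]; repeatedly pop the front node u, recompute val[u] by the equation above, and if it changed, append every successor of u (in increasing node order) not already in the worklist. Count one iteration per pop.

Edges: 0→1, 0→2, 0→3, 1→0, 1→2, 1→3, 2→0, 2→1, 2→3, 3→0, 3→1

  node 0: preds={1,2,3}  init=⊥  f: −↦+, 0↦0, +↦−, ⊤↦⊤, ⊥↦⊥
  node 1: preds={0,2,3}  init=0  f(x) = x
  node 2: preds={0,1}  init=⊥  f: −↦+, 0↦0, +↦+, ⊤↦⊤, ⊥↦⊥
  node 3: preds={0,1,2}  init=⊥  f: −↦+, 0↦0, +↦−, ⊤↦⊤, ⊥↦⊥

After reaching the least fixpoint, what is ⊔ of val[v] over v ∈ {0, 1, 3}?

Iteration log — 6 steps:
  step 1. node 0  ⊔preds=0  new=0  old=⊥  +wl: 
  step 2. node 1  ⊔preds=0  new=0  stable
  step 3. node 2  ⊔preds=0  new=0  old=⊥  +wl: 0,1
  step 4. node 3  ⊔preds=0  new=0  old=⊥  +wl: 
  step 5. node 0  ⊔preds=0  new=0  stable
  step 6. node 1  ⊔preds=0  new=0  stable

Least fixpoint reached:
  node 0: 0
  node 1: 0
  node 2: 0
  node 3: 0

0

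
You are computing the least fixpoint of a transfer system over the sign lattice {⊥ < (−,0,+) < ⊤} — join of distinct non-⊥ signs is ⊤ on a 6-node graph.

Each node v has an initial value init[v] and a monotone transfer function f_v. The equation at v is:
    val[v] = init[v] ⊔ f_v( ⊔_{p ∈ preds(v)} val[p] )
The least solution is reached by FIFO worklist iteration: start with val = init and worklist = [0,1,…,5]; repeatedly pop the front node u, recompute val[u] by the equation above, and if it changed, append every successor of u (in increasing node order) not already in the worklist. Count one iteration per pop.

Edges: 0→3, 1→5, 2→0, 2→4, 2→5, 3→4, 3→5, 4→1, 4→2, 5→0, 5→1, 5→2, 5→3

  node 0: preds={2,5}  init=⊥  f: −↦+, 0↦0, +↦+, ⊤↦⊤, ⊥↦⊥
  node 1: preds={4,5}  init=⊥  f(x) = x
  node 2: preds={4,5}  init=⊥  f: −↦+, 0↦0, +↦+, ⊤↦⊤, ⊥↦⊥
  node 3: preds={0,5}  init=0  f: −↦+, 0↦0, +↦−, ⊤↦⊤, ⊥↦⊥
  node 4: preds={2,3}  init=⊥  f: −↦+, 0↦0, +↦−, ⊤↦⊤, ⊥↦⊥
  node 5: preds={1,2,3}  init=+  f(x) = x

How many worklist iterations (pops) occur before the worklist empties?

13

Worklist (13 pops):
  #1 pop 0: in=+ → + (was ⊥); enqueue []
  #2 pop 1: in=+ → + (was ⊥); enqueue []
  #3 pop 2: in=+ → + (was ⊥); enqueue [0]
  #4 pop 3: in=+ → ⊤ (was 0); enqueue []
  #5 pop 4: in=⊤ → ⊤ (was ⊥); enqueue [1,2]
  #6 pop 5: in=⊤ → ⊤ (was +); enqueue [3]
  #7 pop 0: in=⊤ → ⊤ (was +); enqueue []
  #8 pop 1: in=⊤ → ⊤ (was +); enqueue [5]
  #9 pop 2: in=⊤ → ⊤ (was +); enqueue [0,4]
  #10 pop 3: in=⊤ → ⊤ (no change)
  #11 pop 5: in=⊤ → ⊤ (no change)
  #12 pop 0: in=⊤ → ⊤ (no change)
  #13 pop 4: in=⊤ → ⊤ (no change)

Fixpoint:
  val[0] = ⊤
  val[1] = ⊤
  val[2] = ⊤
  val[3] = ⊤
  val[4] = ⊤
  val[5] = ⊤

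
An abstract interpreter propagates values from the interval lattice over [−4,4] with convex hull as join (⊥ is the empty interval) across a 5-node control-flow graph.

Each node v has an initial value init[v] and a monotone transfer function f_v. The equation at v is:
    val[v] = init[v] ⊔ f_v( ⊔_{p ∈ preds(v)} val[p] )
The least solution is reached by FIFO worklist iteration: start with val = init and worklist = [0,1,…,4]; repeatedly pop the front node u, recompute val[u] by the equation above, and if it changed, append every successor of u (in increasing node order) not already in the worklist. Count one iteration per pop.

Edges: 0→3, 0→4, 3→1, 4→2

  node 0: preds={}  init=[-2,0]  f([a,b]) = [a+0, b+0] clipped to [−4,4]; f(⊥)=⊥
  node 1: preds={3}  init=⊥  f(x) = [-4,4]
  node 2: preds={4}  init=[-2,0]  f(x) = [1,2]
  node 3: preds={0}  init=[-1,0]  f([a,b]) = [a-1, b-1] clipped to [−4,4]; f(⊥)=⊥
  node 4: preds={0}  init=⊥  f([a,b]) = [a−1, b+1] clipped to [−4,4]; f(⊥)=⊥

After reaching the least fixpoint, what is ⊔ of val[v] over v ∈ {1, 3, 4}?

Trace (7 dequeues):
  [1] u=0 | in ⊥ | out [-2,0] | ==
  [2] u=1 | in [-1,0] | out [-4,4] | prev ⊥ | push {}
  [3] u=2 | in ⊥ | out [-2,2] | prev [-2,0] | push {}
  [4] u=3 | in [-2,0] | out [-3,0] | prev [-1,0] | push {1}
  [5] u=4 | in [-2,0] | out [-3,1] | prev ⊥ | push {2}
  [6] u=1 | in [-3,0] | out [-4,4] | ==
  [7] u=2 | in [-3,1] | out [-2,2] | ==

Converged values:
  [0] [-2,0]
  [1] [-4,4]
  [2] [-2,2]
  [3] [-3,0]
  [4] [-3,1]

[-4,4]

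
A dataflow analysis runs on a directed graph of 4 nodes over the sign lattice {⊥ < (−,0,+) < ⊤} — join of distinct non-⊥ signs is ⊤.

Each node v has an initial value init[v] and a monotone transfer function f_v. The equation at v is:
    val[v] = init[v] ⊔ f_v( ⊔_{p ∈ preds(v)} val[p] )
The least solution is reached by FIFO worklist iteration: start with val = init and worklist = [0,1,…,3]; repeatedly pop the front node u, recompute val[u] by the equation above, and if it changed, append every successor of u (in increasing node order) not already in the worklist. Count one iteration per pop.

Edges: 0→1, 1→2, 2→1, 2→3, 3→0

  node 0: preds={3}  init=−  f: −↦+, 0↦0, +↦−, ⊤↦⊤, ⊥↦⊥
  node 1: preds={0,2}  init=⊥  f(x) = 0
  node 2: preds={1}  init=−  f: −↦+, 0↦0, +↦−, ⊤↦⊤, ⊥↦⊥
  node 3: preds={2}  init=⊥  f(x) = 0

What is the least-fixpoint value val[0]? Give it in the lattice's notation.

Worklist (7 pops):
  #1 pop 0: in=⊥ → − (no change)
  #2 pop 1: in=− → 0 (was ⊥); enqueue []
  #3 pop 2: in=0 → ⊤ (was −); enqueue [1]
  #4 pop 3: in=⊤ → 0 (was ⊥); enqueue [0]
  #5 pop 1: in=⊤ → 0 (no change)
  #6 pop 0: in=0 → ⊤ (was −); enqueue [1]
  #7 pop 1: in=⊤ → 0 (no change)

Fixpoint:
  val[0] = ⊤
  val[1] = 0
  val[2] = ⊤
  val[3] = 0

⊤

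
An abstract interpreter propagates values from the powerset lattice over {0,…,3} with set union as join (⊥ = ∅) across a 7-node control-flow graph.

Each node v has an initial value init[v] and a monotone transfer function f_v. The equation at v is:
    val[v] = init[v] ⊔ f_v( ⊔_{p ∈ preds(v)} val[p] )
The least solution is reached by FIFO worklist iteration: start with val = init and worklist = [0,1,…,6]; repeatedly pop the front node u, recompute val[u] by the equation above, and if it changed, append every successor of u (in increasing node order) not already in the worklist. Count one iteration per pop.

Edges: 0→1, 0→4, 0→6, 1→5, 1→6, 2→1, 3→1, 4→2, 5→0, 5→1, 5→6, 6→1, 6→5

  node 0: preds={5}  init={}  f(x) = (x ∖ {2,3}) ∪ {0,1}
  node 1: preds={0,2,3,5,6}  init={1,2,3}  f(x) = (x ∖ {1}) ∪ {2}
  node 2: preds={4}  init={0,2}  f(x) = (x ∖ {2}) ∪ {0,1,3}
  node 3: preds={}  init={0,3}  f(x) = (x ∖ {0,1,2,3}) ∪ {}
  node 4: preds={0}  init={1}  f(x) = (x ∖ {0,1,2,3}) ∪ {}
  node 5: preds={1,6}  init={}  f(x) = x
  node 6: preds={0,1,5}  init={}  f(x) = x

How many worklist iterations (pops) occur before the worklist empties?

10

Trace (10 dequeues):
  [1] u=0 | in {} | out {0,1} | prev {} | push {}
  [2] u=1 | in {0,1,2,3} | out {0,1,2,3} | prev {1,2,3} | push {}
  [3] u=2 | in {1} | out {0,1,2,3} | prev {0,2} | push {1}
  [4] u=3 | in {} | out {0,3} | ==
  [5] u=4 | in {0,1} | out {1} | ==
  [6] u=5 | in {0,1,2,3} | out {0,1,2,3} | prev {} | push {0}
  [7] u=6 | in {0,1,2,3} | out {0,1,2,3} | prev {} | push {5}
  [8] u=1 | in {0,1,2,3} | out {0,1,2,3} | ==
  [9] u=0 | in {0,1,2,3} | out {0,1} | ==
  [10] u=5 | in {0,1,2,3} | out {0,1,2,3} | ==

Converged values:
  [0] {0,1}
  [1] {0,1,2,3}
  [2] {0,1,2,3}
  [3] {0,3}
  [4] {1}
  [5] {0,1,2,3}
  [6] {0,1,2,3}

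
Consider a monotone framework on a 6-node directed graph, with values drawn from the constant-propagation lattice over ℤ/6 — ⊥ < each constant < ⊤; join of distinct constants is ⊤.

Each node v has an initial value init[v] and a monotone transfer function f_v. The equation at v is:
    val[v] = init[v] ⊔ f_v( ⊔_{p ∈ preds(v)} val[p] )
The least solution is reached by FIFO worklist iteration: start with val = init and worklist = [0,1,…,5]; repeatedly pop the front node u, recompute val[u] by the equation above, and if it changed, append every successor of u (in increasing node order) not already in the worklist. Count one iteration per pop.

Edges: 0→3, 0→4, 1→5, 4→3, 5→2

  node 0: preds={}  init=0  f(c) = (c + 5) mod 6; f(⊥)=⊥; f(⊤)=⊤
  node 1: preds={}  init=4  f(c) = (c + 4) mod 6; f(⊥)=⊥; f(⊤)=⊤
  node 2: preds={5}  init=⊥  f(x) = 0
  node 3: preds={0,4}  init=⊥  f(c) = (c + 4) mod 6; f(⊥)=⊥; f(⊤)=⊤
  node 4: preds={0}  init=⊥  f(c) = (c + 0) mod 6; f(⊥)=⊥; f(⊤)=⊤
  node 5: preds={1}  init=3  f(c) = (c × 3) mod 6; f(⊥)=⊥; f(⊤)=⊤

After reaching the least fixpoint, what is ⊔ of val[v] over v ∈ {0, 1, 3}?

⊤

Trace (8 dequeues):
  [1] u=0 | in ⊥ | out 0 | ==
  [2] u=1 | in ⊥ | out 4 | ==
  [3] u=2 | in 3 | out 0 | prev ⊥ | push {}
  [4] u=3 | in 0 | out 4 | prev ⊥ | push {}
  [5] u=4 | in 0 | out 0 | prev ⊥ | push {3}
  [6] u=5 | in 4 | out ⊤ | prev 3 | push {2}
  [7] u=3 | in 0 | out 4 | ==
  [8] u=2 | in ⊤ | out 0 | ==

Converged values:
  [0] 0
  [1] 4
  [2] 0
  [3] 4
  [4] 0
  [5] ⊤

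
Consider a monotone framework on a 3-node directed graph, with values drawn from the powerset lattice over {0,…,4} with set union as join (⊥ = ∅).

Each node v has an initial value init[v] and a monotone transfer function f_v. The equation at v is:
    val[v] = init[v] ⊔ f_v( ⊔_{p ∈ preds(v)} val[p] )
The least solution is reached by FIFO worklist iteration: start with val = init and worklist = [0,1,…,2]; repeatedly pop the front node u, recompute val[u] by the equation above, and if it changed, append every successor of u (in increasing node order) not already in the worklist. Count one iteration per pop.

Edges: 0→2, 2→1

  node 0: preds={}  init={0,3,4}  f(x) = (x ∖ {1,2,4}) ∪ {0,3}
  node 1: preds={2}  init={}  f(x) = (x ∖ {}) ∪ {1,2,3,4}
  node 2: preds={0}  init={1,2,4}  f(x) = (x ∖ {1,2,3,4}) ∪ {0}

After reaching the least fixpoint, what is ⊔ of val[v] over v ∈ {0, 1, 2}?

{0,1,2,3,4}

Worklist (4 pops):
  #1 pop 0: in={} → {0,3,4} (no change)
  #2 pop 1: in={1,2,4} → {1,2,3,4} (was {}); enqueue []
  #3 pop 2: in={0,3,4} → {0,1,2,4} (was {1,2,4}); enqueue [1]
  #4 pop 1: in={0,1,2,4} → {0,1,2,3,4} (was {1,2,3,4}); enqueue []

Fixpoint:
  val[0] = {0,3,4}
  val[1] = {0,1,2,3,4}
  val[2] = {0,1,2,4}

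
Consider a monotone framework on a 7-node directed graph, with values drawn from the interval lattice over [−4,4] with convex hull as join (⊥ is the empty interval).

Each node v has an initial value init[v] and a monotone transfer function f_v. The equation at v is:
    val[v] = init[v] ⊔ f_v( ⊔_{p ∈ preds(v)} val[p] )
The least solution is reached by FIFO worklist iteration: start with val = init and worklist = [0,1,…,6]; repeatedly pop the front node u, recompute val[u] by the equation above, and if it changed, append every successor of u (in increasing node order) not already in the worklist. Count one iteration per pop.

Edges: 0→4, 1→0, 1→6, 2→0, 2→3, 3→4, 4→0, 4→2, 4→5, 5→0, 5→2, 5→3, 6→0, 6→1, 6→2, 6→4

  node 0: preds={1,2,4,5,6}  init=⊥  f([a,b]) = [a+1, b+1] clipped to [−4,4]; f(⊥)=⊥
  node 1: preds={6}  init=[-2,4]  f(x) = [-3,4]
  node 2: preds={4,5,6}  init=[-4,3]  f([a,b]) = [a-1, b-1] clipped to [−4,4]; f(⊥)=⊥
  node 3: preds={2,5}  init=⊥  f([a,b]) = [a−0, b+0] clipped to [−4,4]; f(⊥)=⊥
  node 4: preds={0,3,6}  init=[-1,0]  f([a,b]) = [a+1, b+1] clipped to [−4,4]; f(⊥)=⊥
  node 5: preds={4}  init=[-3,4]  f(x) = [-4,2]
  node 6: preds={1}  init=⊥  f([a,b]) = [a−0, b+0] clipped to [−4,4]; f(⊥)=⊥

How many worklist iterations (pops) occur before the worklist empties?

Worklist (12 pops):
  #1 pop 0: in=[-4,4] → [-3,4] (was ⊥); enqueue []
  #2 pop 1: in=⊥ → [-3,4] (was [-2,4]); enqueue [0]
  #3 pop 2: in=[-3,4] → [-4,3] (no change)
  #4 pop 3: in=[-4,4] → [-4,4] (was ⊥); enqueue []
  #5 pop 4: in=[-4,4] → [-3,4] (was [-1,0]); enqueue [2]
  #6 pop 5: in=[-3,4] → [-4,4] (was [-3,4]); enqueue [3]
  #7 pop 6: in=[-3,4] → [-3,4] (was ⊥); enqueue [1,4]
  #8 pop 0: in=[-4,4] → [-3,4] (no change)
  #9 pop 2: in=[-4,4] → [-4,3] (no change)
  #10 pop 3: in=[-4,4] → [-4,4] (no change)
  #11 pop 1: in=[-3,4] → [-3,4] (no change)
  #12 pop 4: in=[-4,4] → [-3,4] (no change)

Fixpoint:
  val[0] = [-3,4]
  val[1] = [-3,4]
  val[2] = [-4,3]
  val[3] = [-4,4]
  val[4] = [-3,4]
  val[5] = [-4,4]
  val[6] = [-3,4]

12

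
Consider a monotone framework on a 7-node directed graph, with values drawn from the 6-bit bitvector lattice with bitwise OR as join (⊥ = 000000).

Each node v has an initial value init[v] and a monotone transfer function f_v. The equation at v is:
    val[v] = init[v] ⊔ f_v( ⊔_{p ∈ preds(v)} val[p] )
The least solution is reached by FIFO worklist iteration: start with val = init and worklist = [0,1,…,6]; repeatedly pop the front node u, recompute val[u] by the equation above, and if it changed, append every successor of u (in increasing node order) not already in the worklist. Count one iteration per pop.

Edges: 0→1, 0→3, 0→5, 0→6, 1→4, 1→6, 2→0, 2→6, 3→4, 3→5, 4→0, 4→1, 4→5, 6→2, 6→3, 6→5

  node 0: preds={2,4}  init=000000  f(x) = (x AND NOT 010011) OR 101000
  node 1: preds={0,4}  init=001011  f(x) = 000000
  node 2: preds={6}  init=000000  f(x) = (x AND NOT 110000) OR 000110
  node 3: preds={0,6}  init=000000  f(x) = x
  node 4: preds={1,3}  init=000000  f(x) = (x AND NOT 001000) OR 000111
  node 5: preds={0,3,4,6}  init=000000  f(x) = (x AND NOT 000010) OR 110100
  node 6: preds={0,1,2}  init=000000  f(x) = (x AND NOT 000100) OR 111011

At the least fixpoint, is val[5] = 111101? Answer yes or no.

yes

Trace (18 dequeues):
  [1] u=0 | in 000000 | out 101000 | prev 000000 | push {}
  [2] u=1 | in 101000 | out 001011 | ==
  [3] u=2 | in 000000 | out 000110 | prev 000000 | push {0}
  [4] u=3 | in 101000 | out 101000 | prev 000000 | push {}
  [5] u=4 | in 101011 | out 100111 | prev 000000 | push {1}
  [6] u=5 | in 101111 | out 111101 | prev 000000 | push {}
  [7] u=6 | in 101111 | out 111011 | prev 000000 | push {2,3,5}
  [8] u=0 | in 100111 | out 101100 | prev 101000 | push {6}
  [9] u=1 | in 101111 | out 001011 | ==
  [10] u=2 | in 111011 | out 001111 | prev 000110 | push {0}
  [11] u=3 | in 111111 | out 111111 | prev 101000 | push {4}
  [12] u=5 | in 111111 | out 111101 | ==
  [13] u=6 | in 101111 | out 111011 | ==
  [14] u=0 | in 101111 | out 101100 | ==
  [15] u=4 | in 111111 | out 110111 | prev 100111 | push {0,1,5}
  [16] u=0 | in 111111 | out 101100 | ==
  [17] u=1 | in 111111 | out 001011 | ==
  [18] u=5 | in 111111 | out 111101 | ==

Converged values:
  [0] 101100
  [1] 001011
  [2] 001111
  [3] 111111
  [4] 110111
  [5] 111101
  [6] 111011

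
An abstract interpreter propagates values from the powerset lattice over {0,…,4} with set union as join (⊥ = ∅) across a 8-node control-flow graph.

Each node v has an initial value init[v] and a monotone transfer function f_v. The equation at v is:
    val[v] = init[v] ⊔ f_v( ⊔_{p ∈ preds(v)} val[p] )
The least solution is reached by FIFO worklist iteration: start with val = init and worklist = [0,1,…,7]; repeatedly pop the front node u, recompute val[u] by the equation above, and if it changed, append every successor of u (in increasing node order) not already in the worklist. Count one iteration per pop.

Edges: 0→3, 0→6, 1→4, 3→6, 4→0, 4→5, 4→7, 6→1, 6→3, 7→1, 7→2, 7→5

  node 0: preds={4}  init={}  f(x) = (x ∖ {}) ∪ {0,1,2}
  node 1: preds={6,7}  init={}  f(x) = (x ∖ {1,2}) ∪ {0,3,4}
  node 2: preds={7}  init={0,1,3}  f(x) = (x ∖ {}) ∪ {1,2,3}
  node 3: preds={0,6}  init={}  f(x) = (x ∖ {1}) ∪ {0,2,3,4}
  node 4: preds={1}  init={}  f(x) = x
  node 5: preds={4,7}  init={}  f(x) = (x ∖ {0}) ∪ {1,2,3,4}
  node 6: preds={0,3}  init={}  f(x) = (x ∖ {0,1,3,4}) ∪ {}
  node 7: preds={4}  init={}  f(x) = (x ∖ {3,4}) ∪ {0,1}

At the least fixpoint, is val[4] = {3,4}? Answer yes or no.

no

Trace (14 dequeues):
  [1] u=0 | in {} | out {0,1,2} | prev {} | push {}
  [2] u=1 | in {} | out {0,3,4} | prev {} | push {}
  [3] u=2 | in {} | out {0,1,2,3} | prev {0,1,3} | push {}
  [4] u=3 | in {0,1,2} | out {0,2,3,4} | prev {} | push {}
  [5] u=4 | in {0,3,4} | out {0,3,4} | prev {} | push {0}
  [6] u=5 | in {0,3,4} | out {1,2,3,4} | prev {} | push {}
  [7] u=6 | in {0,1,2,3,4} | out {2} | prev {} | push {1,3}
  [8] u=7 | in {0,3,4} | out {0,1} | prev {} | push {2,5}
  [9] u=0 | in {0,3,4} | out {0,1,2,3,4} | prev {0,1,2} | push {6}
  [10] u=1 | in {0,1,2} | out {0,3,4} | ==
  [11] u=3 | in {0,1,2,3,4} | out {0,2,3,4} | ==
  [12] u=2 | in {0,1} | out {0,1,2,3} | ==
  [13] u=5 | in {0,1,3,4} | out {1,2,3,4} | ==
  [14] u=6 | in {0,1,2,3,4} | out {2} | ==

Converged values:
  [0] {0,1,2,3,4}
  [1] {0,3,4}
  [2] {0,1,2,3}
  [3] {0,2,3,4}
  [4] {0,3,4}
  [5] {1,2,3,4}
  [6] {2}
  [7] {0,1}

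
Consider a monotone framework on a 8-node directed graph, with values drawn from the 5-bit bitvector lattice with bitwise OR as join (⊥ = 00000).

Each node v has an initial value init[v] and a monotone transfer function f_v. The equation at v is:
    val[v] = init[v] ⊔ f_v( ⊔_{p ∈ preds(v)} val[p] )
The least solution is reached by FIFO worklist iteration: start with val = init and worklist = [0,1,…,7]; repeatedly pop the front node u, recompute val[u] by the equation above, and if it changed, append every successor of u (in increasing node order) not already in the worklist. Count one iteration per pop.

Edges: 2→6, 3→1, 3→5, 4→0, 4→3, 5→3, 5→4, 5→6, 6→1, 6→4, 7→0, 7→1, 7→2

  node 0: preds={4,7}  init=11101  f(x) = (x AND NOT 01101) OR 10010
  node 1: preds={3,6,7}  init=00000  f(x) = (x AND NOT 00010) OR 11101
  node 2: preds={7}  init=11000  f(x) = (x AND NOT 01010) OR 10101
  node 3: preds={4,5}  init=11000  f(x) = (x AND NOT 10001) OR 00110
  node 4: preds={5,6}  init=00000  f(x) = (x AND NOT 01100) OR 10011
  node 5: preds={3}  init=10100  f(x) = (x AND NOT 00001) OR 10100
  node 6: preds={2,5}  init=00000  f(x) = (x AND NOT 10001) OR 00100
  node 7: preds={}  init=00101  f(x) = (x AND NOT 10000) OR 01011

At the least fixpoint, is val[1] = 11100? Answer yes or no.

no

Iteration log — 13 steps:
  step 1. node 0  ⊔preds=00101  new=11111  old=11101  +wl: 
  step 2. node 1  ⊔preds=11101  new=11101  old=00000  +wl: 
  step 3. node 2  ⊔preds=00101  new=11101  old=11000  +wl: 
  step 4. node 3  ⊔preds=10100  new=11110  old=11000  +wl: 1
  step 5. node 4  ⊔preds=10100  new=10011  old=00000  +wl: 0,3
  step 6. node 5  ⊔preds=11110  new=11110  old=10100  +wl: 4
  step 7. node 6  ⊔preds=11111  new=01110  old=00000  +wl: 
  step 8. node 7  ⊔preds=00000  new=01111  old=00101  +wl: 2
  step 9. node 1  ⊔preds=11111  new=11101  stable
  step 10. node 0  ⊔preds=11111  new=11111  stable
  step 11. node 3  ⊔preds=11111  new=11110  stable
  step 12. node 4  ⊔preds=11110  new=10011  stable
  step 13. node 2  ⊔preds=01111  new=11101  stable

Least fixpoint reached:
  node 0: 11111
  node 1: 11101
  node 2: 11101
  node 3: 11110
  node 4: 10011
  node 5: 11110
  node 6: 01110
  node 7: 01111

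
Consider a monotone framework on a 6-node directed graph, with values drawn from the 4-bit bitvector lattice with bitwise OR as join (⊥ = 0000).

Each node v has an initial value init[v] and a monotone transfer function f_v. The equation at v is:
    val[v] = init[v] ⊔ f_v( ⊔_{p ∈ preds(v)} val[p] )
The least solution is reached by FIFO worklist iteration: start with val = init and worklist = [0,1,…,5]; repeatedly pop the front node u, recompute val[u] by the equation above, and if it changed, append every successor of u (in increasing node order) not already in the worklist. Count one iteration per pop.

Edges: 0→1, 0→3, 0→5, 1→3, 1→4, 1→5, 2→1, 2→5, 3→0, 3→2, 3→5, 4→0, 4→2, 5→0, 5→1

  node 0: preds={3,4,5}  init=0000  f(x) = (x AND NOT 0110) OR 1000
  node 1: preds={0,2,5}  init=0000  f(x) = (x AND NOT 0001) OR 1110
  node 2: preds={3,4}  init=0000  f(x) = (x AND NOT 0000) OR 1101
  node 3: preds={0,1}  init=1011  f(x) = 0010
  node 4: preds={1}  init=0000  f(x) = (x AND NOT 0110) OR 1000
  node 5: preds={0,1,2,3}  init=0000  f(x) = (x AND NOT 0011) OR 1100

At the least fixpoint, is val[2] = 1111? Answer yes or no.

yes

Trace (9 dequeues):
  [1] u=0 | in 1011 | out 1001 | prev 0000 | push {}
  [2] u=1 | in 1001 | out 1110 | prev 0000 | push {}
  [3] u=2 | in 1011 | out 1111 | prev 0000 | push {1}
  [4] u=3 | in 1111 | out 1011 | ==
  [5] u=4 | in 1110 | out 1000 | prev 0000 | push {0,2}
  [6] u=5 | in 1111 | out 1100 | prev 0000 | push {}
  [7] u=1 | in 1111 | out 1110 | ==
  [8] u=0 | in 1111 | out 1001 | ==
  [9] u=2 | in 1011 | out 1111 | ==

Converged values:
  [0] 1001
  [1] 1110
  [2] 1111
  [3] 1011
  [4] 1000
  [5] 1100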